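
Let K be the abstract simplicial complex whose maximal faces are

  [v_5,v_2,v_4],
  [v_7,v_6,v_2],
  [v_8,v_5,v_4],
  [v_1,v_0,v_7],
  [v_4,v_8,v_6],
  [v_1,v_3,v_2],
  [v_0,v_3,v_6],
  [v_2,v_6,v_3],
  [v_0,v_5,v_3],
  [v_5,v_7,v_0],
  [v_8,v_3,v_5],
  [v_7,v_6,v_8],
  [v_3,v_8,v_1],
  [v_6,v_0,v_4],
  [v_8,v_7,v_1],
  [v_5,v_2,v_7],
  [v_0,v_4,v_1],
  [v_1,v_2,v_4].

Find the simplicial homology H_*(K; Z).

Fix the vertex order v_0 < v_1 < v_2 < v_3 < v_4 < v_5 < v_6 < v_7 < v_8 and write every simplex with vertices in increasing order. Then dim K = 2 and the simplices of K are:

  0-simplices (9): [v_0], [v_1], [v_2], [v_3], [v_4], [v_5], [v_6], [v_7], [v_8]
  1-simplices (27): (27 of them)
  2-simplices (18): (18 of them)

Hence C_0 ≅ Z^9, C_1 ≅ Z^27, C_2 ≅ Z^18.

The boundary map ∂_1: C_1 → C_0 is given by ∂[p,q] = [q] − [p].
The resulting 9×27 matrix has rank 8, and its Smith normal form has invariant factors (1,1,1,1,1,1,1,1).

The boundary map ∂_2: C_2 → C_1 sends each 2-simplex [p,q,r] to [q,r] − [p,r] + [p,q]. For instance
  ∂[v_4,v_6,v_8] = [v_6,v_8] − [v_4,v_8] + [v_4,v_6],
  ∂[v_0,v_1,v_4] = [v_1,v_4] − [v_0,v_4] + [v_0,v_1].
As a 27×18 matrix over Z this has rank 17, with invariant factors (1,1,1,1,1,1,1,1,1,1,1,1,1,1,1,1,1).

Computing H_k = (kernel of ∂_k) / (image of ∂_{k+1}):

  H_0: rank C_0 − rank ∂_1 = 9 − 8 = 1, and the invariant factors of ∂_1 are all 1, so H_0 ≅ Z.
  H_1: rank ker ∂_1 − rank ∂_2 = (27 − 8) − 17 = 2, and the invariant factors of ∂_2 are all 1, so H_1 ≅ Z^2.
  H_2: rank ker ∂_2 − rank ∂_3 = (18 − 17) − 0 = 1, and there is no ∂_3, so H_2 ≅ Z.

As a check, the Euler characteristic is 9 − 27 + 18 = 0, which agrees with 1 − 2 + 1 = 0.
(K is a triangulation of the torus T^2.)

H_0 = Z,  H_1 = Z^2,  H_2 = Z.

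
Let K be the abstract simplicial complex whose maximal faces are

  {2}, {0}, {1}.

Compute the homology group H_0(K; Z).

H_0 = Z^3.

Order the vertices as 0 < 1 < 2. Listing each simplex with vertices in this order, K has dimension 0 with simplices:

  0-simplices (3): [0], [1], [2]

giving chain groups C_0 ≅ Z^3.

From H_k ≅ ker(∂_k) / im(∂_{k+1}) we obtain:

  H_0: rank C_0 − rank ∂_1 = 3 − 0 = 3, and there is no ∂_1, so H_0 ≅ Z^3.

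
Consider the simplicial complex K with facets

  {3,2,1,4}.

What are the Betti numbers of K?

b_0 = 1, b_1 = 0, b_2 = 0, b_3 = 0.

We work with the vertex ordering 1 < 2 < 3 < 4. The simplices of K, each written with vertices in increasing order, are:

  0-simplices (4): [1], [2], [3], [4]
  1-simplices (6): [1,2], [1,3], [1,4], [2,3], [2,4], [3,4]
  2-simplices (4): [1,2,3], [1,2,4], [1,3,4], [2,3,4]
  3-simplices (1): [1,2,3,4]

so the chain groups are C_0 ≅ Z^4, C_1 ≅ Z^6, C_2 ≅ Z^4, C_3 ≅ Z^1.

The boundary map ∂_1: C_1 → C_0 maps an edge to its endpoints' difference, ∂[p,q] = q − p. For instance
  ∂[2,4] = [4] − [2].
The resulting 4×6 matrix has rank 3, and its Smith normal form has invariant factors (1,1,1).

Boundary ∂_2: C_2 → C_1 maps a triangle to the signed sum of its edges. For instance
  ∂[1,2,3] = [2,3] − [1,3] + [1,2],
  ∂[1,3,4] = [3,4] − [1,4] + [1,3].
This gives a 6×4 integer matrix of rank 3; reducing to Smith normal form yields diagonal entries (1,1,1).

The boundary map ∂_3: C_3 → C_2 sends each 3-simplex σ to the alternating sum Σ_i (−1)^i (σ with its i-th vertex removed). For instance
  ∂[1,2,3,4] = [2,3,4] − [1,3,4] + [1,2,4] − [1,2,3].
The 4×1 boundary matrix has rank 1 and Smith normal form diag(1).

Computing H_k = (kernel of ∂_k) / (image of ∂_{k+1}):

  H_0: rank C_0 − rank ∂_1 = 4 − 3 = 1, and the invariant factors of ∂_1 are all 1, so H_0 ≅ Z.
  H_1: rank ker ∂_1 − rank ∂_2 = (6 − 3) − 3 = 0, and the invariant factors of ∂_2 are all 1, so H_1 ≅ 0.
  H_2: rank ker ∂_2 − rank ∂_3 = (4 − 3) − 1 = 0, and the invariant factors of ∂_3 are all 1, so H_2 ≅ 0.
  H_3: rank ker ∂_3 − rank ∂_4 = (1 − 1) − 0 = 0, and there is no ∂_4, so H_3 ≅ 0.

As a check, the Euler characteristic is 4 − 6 + 4 − 1 = 1, which agrees with 1 − 0 + 0 − 0 = 1.

Hence the Betti numbers are b_0 = 1, b_1 = 0, b_2 = 0, b_3 = 0.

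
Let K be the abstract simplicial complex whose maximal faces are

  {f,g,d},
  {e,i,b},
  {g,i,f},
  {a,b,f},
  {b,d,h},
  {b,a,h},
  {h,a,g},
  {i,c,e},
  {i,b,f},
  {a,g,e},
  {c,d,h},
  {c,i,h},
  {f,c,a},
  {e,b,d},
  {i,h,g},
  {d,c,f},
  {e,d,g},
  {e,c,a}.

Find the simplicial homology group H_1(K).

H_1 ≅ Z^2.

Fix the vertex order a < b < c < d < e < f < g < h < i and write every simplex with vertices in increasing order. Then dim K = 2 and the simplices of K are:

  0-simplices (9): a, b, c, d, e, f, g, h, i
  1-simplices (27): ab, ac, ae, af, ag, ah, bd, be, bf, bh, bi, cd, ce, cf, ch, ci, de, df, dg, dh, eg, ei, fg, fi, gh, gi, hi
  2-simplices (18): abf, abh, ace, acf, aeg, agh, bde, bdh, bei, bfi, cdf, cdh, cei, chi, deg, dfg, fgi, ghi

so the chain groups are C_0 ≅ Z^9, C_1 ≅ Z^27, C_2 ≅ Z^18.

∂_1: C_1 → C_0 maps an edge to its endpoints' difference, ∂[p,q] = q − p. For instance
  ∂ce = e − c.
The resulting 9×27 matrix has rank 8, and its Smith normal form has invariant factors (1,1,1,1,1,1,1,1).

The boundary map ∂_2: C_2 → C_1 acts by ∂[p,q,r] = [q,r] − [p,r] + [p,q]. For instance
  ∂cdh = dh − ch + cd,
  ∂bei = ei − bi + be.
The resulting 27×18 matrix has rank 17, and its Smith normal form has invariant factors (1,1,1,1,1,1,1,1,1,1,1,1,1,1,1,1,1).

Reading off H_k = ker ∂_k / im ∂_{k+1}:

  H_1: rank ker ∂_1 − rank ∂_2 = (27 − 8) − 17 = 2, and the invariant factors of ∂_2 are all 1, so H_1 = Z^2.

(K is a triangulation of the torus T^2.)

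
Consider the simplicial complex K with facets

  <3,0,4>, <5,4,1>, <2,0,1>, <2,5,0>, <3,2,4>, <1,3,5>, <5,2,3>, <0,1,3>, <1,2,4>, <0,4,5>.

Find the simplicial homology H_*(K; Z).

H_0 ≅ Z,  H_1 ≅ Z/2Z,  H_2 = 0.

Fix the vertex order 0 < 1 < 2 < 3 < 4 < 5 and write every simplex with vertices in increasing order. Then dim K = 2 and the simplices of K are:

  0-simplices (6): [0], [1], [2], [3], [4], [5]
  1-simplices (15): [0,1], [0,2], [0,3], [0,4], [0,5], [1,2], [1,3], [1,4], [1,5], [2,3], [2,4], [2,5], [3,4], [3,5], [4,5]
  2-simplices (10): [0,1,2], [0,1,3], [0,2,5], [0,3,4], [0,4,5], [1,2,4], [1,3,5], [1,4,5], [2,3,4], [2,3,5]

giving chain groups C_0 ≅ Z^6, C_1 ≅ Z^15, C_2 ≅ Z^10.

Boundary ∂_1: C_1 → C_0 sends each edge [p,q] (with p < q) to q − p. For instance
  ∂[2,5] = [5] − [2].
The 6×15 boundary matrix has rank 5 and Smith normal form diag(1,1,1,1,1).

Boundary ∂_2: C_2 → C_1 maps a triangle to the signed sum of its edges. For instance
  ∂[0,1,3] = [1,3] − [0,3] + [0,1],
  ∂[2,3,4] = [3,4] − [2,4] + [2,3].
As a 15×10 matrix over Z this has rank 10, with invariant factors (1,1,1,1,1,1,1,1,1,2).

Now H_k = ker ∂_k / im ∂_{k+1}, so:

  H_0: rank C_0 − rank ∂_1 = 6 − 5 = 1, and the invariant factors of ∂_1 are all 1, so H_0 = Z.
  H_1: rank ker ∂_1 − rank ∂_2 = (15 − 5) − 10 = 0, and ∂_2 has invariant factor 2 > 1, so H_1 = Z/2Z.
  H_2: rank ker ∂_2 − rank ∂_3 = (10 − 10) − 0 = 0, and there is no ∂_3, so H_2 = 0.

As a check, the Euler characteristic is 6 − 15 + 10 = 1, which agrees with 1 − 0 + 0 = 1.
(K is a triangulation of the real projective plane RP^2.)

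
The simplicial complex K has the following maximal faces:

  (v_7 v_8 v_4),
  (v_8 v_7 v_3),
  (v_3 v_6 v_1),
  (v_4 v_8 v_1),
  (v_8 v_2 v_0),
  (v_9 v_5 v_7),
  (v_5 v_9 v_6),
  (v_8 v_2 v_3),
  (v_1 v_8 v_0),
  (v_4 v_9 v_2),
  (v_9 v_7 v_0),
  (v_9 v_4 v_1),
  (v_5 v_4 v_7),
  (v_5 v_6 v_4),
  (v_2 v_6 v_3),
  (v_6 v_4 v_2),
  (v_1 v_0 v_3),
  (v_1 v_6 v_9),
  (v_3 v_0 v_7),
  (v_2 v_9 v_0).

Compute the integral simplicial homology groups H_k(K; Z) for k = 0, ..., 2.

H_0 ≅ Z,  H_1 ≅ Z ⊕ Z/2,  H_2 = 0.

Order the vertices as v_0 < v_1 < v_2 < v_3 < v_4 < v_5 < v_6 < v_7 < v_8 < v_9. Listing each simplex with vertices in this order, K has dimension 2 with simplices:

  0-simplices (10): [v_0], [v_1], [v_2], [v_3], [v_4], [v_5], [v_6], [v_7], [v_8], [v_9]
  1-simplices (30): (30 of them)
  2-simplices (20): (20 of them)

Hence C_0 ≅ Z^10, C_1 ≅ Z^30, C_2 ≅ Z^20.

Boundary ∂_1: C_1 → C_0 maps an edge to its endpoints' difference, ∂[p,q] = q − p.
As a 10×30 matrix over Z this has rank 9, with invariant factors (1,1,1,1,1,1,1,1,1).

Boundary ∂_2: C_2 → C_1 maps a triangle to the signed sum of its edges. For instance
  ∂[v_0,v_2,v_9] = [v_2,v_9] − [v_0,v_9] + [v_0,v_2],
  ∂[v_1,v_4,v_9] = [v_4,v_9] − [v_1,v_9] + [v_1,v_4].
The resulting 30×20 matrix has rank 20, and its Smith normal form has invariant factors (1,1,1,1,1,1,1,1,1,1,1,1,1,1,1,1,1,1,1,2).

Now H_k = ker ∂_k / im ∂_{k+1}, so:

  H_0: rank C_0 − rank ∂_1 = 10 − 9 = 1, and the invariant factors of ∂_1 are all 1, so H_0 ≅ Z.
  H_1: rank ker ∂_1 − rank ∂_2 = (30 − 9) − 20 = 1, and ∂_2 has invariant factor 2 > 1, so H_1 ≅ Z ⊕ Z/2.
  H_2: rank ker ∂_2 − rank ∂_3 = (20 − 20) − 0 = 0, and there is no ∂_3, so H_2 ≅ 0.

As a check, the Euler characteristic is 10 − 30 + 20 = 0, which agrees with 1 − 1 + 0 = 0.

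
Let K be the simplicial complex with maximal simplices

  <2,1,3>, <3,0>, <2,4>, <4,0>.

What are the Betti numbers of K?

We work with the vertex ordering 0 < 1 < 2 < 3 < 4. The simplices of K, each written with vertices in increasing order, are:

  0-simplices (5): [0], [1], [2], [3], [4]
  1-simplices (6): [0,3], [0,4], [1,2], [1,3], [2,3], [2,4]
  2-simplices (1): [1,2,3]

giving chain groups C_0 ≅ Z^5, C_1 ≅ Z^6, C_2 ≅ Z^1.

The boundary map ∂_1: C_1 → C_0 sends each edge [p,q] (with p < q) to q − p.
This gives a 5×6 integer matrix of rank 4; reducing to Smith normal form yields diagonal entries (1,1,1,1).

∂_2: C_2 → C_1 acts by ∂[p,q,r] = [q,r] − [p,r] + [p,q]. For instance
  ∂[1,2,3] = [2,3] − [1,3] + [1,2].
As a 6×1 matrix over Z this has rank 1, with invariant factors (1).

Now H_k = ker ∂_k / im ∂_{k+1}, so:

  H_0: rank C_0 − rank ∂_1 = 5 − 4 = 1, and the invariant factors of ∂_1 are all 1, so H_0 = Z.
  H_1: rank ker ∂_1 − rank ∂_2 = (6 − 4) − 1 = 1, and the invariant factors of ∂_2 are all 1, so H_1 = Z.
  H_2: rank ker ∂_2 − rank ∂_3 = (1 − 1) − 0 = 0, and there is no ∂_3, so H_2 = 0.

Hence the Betti numbers are b_0 = 1, b_1 = 1, b_2 = 0.

b_0 = 1, b_1 = 1, b_2 = 0.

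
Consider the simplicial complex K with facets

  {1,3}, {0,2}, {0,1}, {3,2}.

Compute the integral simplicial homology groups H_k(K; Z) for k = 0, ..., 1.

H_0 = Z,  H_1 = Z.

Order the vertices as 0 < 1 < 2 < 3. Listing each simplex with vertices in this order, K has dimension 1 with simplices:

  0-simplices (4): [0], [1], [2], [3]
  1-simplices (4): [0,1], [0,2], [1,3], [2,3]

giving chain groups C_0 ≅ Z^4, C_1 ≅ Z^4.

Boundary ∂_1: C_1 → C_0 maps an edge to its endpoints' difference, ∂[p,q] = q − p. For instance
  ∂[0,2] = [2] − [0].
This gives a 4×4 integer matrix of rank 3; reducing to Smith normal form yields diagonal entries (1,1,1).

Reading off H_k = ker ∂_k / im ∂_{k+1}:

  H_0: rank C_0 − rank ∂_1 = 4 − 3 = 1, and the invariant factors of ∂_1 are all 1, so H_0 ≅ Z.
  H_1: rank ker ∂_1 − rank ∂_2 = (4 − 3) − 0 = 1, and there is no ∂_2, so H_1 ≅ Z.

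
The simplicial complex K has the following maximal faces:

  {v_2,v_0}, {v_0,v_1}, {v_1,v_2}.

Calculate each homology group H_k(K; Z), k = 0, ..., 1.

H_0 ≅ Z,  H_1 ≅ Z.

Fix the vertex order v_0 < v_1 < v_2 and write every simplex with vertices in increasing order. Then dim K = 1 and the simplices of K are:

  0-simplices (3): [v_0], [v_1], [v_2]
  1-simplices (3): [v_0,v_1], [v_0,v_2], [v_1,v_2]

giving chain groups C_0 ≅ Z^3, C_1 ≅ Z^3.

The boundary map ∂_1: C_1 → C_0 sends each edge [p,q] (with p < q) to q − p.
This gives a 3×3 integer matrix of rank 2; reducing to Smith normal form yields diagonal entries (1,1).

From H_k ≅ ker(∂_k) / im(∂_{k+1}) we obtain:

  H_0: rank C_0 − rank ∂_1 = 3 − 2 = 1, and the invariant factors of ∂_1 are all 1, so H_0 ≅ Z.
  H_1: rank ker ∂_1 − rank ∂_2 = (3 − 2) − 0 = 1, and there is no ∂_2, so H_1 ≅ Z.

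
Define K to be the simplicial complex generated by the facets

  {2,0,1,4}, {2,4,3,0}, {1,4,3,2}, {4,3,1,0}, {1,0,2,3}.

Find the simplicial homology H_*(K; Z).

H_0 ≅ Z,  H_1 = 0,  H_2 = 0,  H_3 ≅ Z.

Take the total order 0 < 1 < 2 < 3 < 4 on the vertex set. Then K (dimension 3) consists of the simplices:

  0-simplices (5): [0], [1], [2], [3], [4]
  1-simplices (10): [0,1], [0,2], [0,3], [0,4], [1,2], [1,3], [1,4], [2,3], [2,4], [3,4]
  2-simplices (10): [0,1,2], [0,1,3], [0,1,4], [0,2,3], [0,2,4], [0,3,4], [1,2,3], [1,2,4], [1,3,4], [2,3,4]
  3-simplices (5): [0,1,2,3], [0,1,2,4], [0,1,3,4], [0,2,3,4], [1,2,3,4]

so the chain groups are C_0 ≅ Z^5, C_1 ≅ Z^10, C_2 ≅ Z^10, C_3 ≅ Z^5.

Boundary ∂_1: C_1 → C_0 is given by ∂[p,q] = [q] − [p].
This gives a 5×10 integer matrix of rank 4; reducing to Smith normal form yields diagonal entries (1,1,1,1).

∂_2: C_2 → C_1 sends each 2-simplex [p,q,r] to [q,r] − [p,r] + [p,q]. For instance
  ∂[1,2,4] = [2,4] − [1,4] + [1,2],
  ∂[0,1,3] = [1,3] − [0,3] + [0,1].
As a 10×10 matrix over Z this has rank 6, with invariant factors (1,1,1,1,1,1).

∂_3: C_3 → C_2 sends each 3-simplex σ to the alternating sum Σ_i (−1)^i (σ with its i-th vertex removed). For instance
  ∂[0,1,2,3] = [1,2,3] − [0,2,3] + [0,1,3] − [0,1,2],
  ∂[0,1,3,4] = [1,3,4] − [0,3,4] + [0,1,4] − [0,1,3].
The resulting 10×5 matrix has rank 4, and its Smith normal form has invariant factors (1,1,1,1).

Computing H_k = (kernel of ∂_k) / (image of ∂_{k+1}):

  H_0: rank C_0 − rank ∂_1 = 5 − 4 = 1, and the invariant factors of ∂_1 are all 1, so H_0 ≅ Z.
  H_1: rank ker ∂_1 − rank ∂_2 = (10 − 4) − 6 = 0, and the invariant factors of ∂_2 are all 1, so H_1 ≅ 0.
  H_2: rank ker ∂_2 − rank ∂_3 = (10 − 6) − 4 = 0, and the invariant factors of ∂_3 are all 1, so H_2 ≅ 0.
  H_3: rank ker ∂_3 − rank ∂_4 = (5 − 4) − 0 = 1, and there is no ∂_4, so H_3 ≅ Z.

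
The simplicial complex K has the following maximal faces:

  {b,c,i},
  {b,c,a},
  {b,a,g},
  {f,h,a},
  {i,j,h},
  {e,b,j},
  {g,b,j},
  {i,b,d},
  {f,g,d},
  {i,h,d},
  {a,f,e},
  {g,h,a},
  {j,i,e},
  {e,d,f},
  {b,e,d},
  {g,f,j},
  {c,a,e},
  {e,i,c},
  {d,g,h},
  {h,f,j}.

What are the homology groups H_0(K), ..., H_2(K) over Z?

H_0 ≅ Z,  H_1 ≅ Z × Z/2,  H_2 = 0.

K has 10 vertices, 30 edges, 20 triangles.
rank ∂_0 = 0, rank ∂_1 = 9 ⇒ b_0 = 10 − 0 − 9 = 1; all invariant factors of ∂_1 are 1 so no torsion. So H_0 ≅ Z.
rank ∂_1 = 9, rank ∂_2 = 20 ⇒ b_1 = 30 − 9 − 20 = 1; ∂_2 has invariant factor(s) [2] giving torsion. So H_1 ≅ Z × Z/2.
rank ∂_2 = 20, rank ∂_3 = 0 ⇒ b_2 = 20 − 20 − 0 = 0. So H_2 ≅ 0.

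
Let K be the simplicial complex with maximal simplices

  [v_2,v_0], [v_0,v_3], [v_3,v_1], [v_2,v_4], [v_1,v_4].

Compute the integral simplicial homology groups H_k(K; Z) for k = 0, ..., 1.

Take the total order v_0 < v_1 < v_2 < v_3 < v_4 on the vertex set. Then K (dimension 1) consists of the simplices:

  0-simplices (5): [v_0], [v_1], [v_2], [v_3], [v_4]
  1-simplices (5): [v_0,v_2], [v_0,v_3], [v_1,v_3], [v_1,v_4], [v_2,v_4]

so the chain groups are C_0 ≅ Z^5, C_1 ≅ Z^5.

∂_1: C_1 → C_0 sends each edge [p,q] (with p < q) to q − p. For instance
  ∂[v_1,v_3] = [v_3] − [v_1].
The 5×5 boundary matrix has rank 4 and Smith normal form diag(1,1,1,1).

Now H_k = ker ∂_k / im ∂_{k+1}, so:

  H_0: rank C_0 − rank ∂_1 = 5 − 4 = 1, and the invariant factors of ∂_1 are all 1, so H_0 = Z.
  H_1: rank ker ∂_1 − rank ∂_2 = (5 − 4) − 0 = 1, and there is no ∂_2, so H_1 = Z.

As a check, the Euler characteristic is 5 − 5 = 0, which agrees with 1 − 1 = 0.

H_0 ≅ Z,  H_1 ≅ Z.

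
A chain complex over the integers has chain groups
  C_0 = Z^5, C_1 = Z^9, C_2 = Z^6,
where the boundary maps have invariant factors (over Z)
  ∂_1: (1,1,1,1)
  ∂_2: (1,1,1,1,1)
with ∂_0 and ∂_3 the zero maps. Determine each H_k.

H_0 ≅ Z,  H_1 = 0,  H_2 ≅ Z.

H_0: b_0 = 5 − 0 − 4 = 1; torsion from ∂_1 factors > 1: none. So H_0 ≅ Z.
H_1: b_1 = 9 − 4 − 5 = 0; torsion from ∂_2 factors > 1: none. So H_1 ≅ 0.
H_2: b_2 = 6 − 5 − 0 = 1; torsion from ∂_3 factors > 1: none. So H_2 ≅ Z.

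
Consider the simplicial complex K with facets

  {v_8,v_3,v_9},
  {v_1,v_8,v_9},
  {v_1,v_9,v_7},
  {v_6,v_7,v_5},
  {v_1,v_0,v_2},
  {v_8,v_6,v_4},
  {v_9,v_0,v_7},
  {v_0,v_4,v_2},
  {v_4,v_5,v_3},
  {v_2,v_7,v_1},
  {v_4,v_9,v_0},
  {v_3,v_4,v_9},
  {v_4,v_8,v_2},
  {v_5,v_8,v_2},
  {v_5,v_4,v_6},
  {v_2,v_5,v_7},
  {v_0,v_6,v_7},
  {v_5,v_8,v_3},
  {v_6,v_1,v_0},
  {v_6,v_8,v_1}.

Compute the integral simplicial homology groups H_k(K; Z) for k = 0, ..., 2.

Order the vertices as v_0 < v_1 < v_2 < v_3 < v_4 < v_5 < v_6 < v_7 < v_8 < v_9. Listing each simplex with vertices in this order, K has dimension 2 with simplices:

  0-simplices (10): [v_0], [v_1], [v_2], [v_3], [v_4], [v_5], [v_6], [v_7], [v_8], [v_9]
  1-simplices (30): (30 of them)
  2-simplices (20): (20 of them)

giving chain groups C_0 ≅ Z^10, C_1 ≅ Z^30, C_2 ≅ Z^20.

∂_1: C_1 → C_0 is given by ∂[p,q] = [q] − [p].
This gives a 10×30 integer matrix of rank 9; reducing to Smith normal form yields diagonal entries (1,1,1,1,1,1,1,1,1).

The boundary map ∂_2: C_2 → C_1 sends each 2-simplex [p,q,r] to [q,r] − [p,r] + [p,q]. For instance
  ∂[v_2,v_4,v_8] = [v_4,v_8] − [v_2,v_8] + [v_2,v_4],
  ∂[v_0,v_4,v_9] = [v_4,v_9] − [v_0,v_9] + [v_0,v_4].
This gives a 30×20 integer matrix of rank 20; reducing to Smith normal form yields diagonal entries (1,1,1,1,1,1,1,1,1,1,1,1,1,1,1,1,1,1,1,2).

From H_k ≅ ker(∂_k) / im(∂_{k+1}) we obtain:

  H_0: rank C_0 − rank ∂_1 = 10 − 9 = 1, and the invariant factors of ∂_1 are all 1, so H_0 = Z.
  H_1: rank ker ∂_1 − rank ∂_2 = (30 − 9) − 20 = 1, and ∂_2 has invariant factor 2 > 1, so H_1 = Z ⊕ Z/2Z.
  H_2: rank ker ∂_2 − rank ∂_3 = (20 − 20) − 0 = 0, and there is no ∂_3, so H_2 = 0.

(K is a triangulation of the Klein bottle.)

H_0 ≅ Z,  H_1 ≅ Z ⊕ Z/2Z,  H_2 = 0.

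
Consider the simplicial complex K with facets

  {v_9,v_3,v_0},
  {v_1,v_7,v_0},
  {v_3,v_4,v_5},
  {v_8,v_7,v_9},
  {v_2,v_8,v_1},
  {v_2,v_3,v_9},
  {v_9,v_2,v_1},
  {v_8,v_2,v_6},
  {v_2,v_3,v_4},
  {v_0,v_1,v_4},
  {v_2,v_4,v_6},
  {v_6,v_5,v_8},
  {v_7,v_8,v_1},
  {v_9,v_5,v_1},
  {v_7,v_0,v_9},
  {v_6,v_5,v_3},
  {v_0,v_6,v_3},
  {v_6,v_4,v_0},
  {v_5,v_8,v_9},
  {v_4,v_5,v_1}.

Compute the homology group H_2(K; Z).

H_2 = 0.

Order the vertices as v_0 < v_1 < v_2 < v_3 < v_4 < v_5 < v_6 < v_7 < v_8 < v_9. Listing each simplex with vertices in this order, K has dimension 2 with simplices:

  0-simplices (10): [v_0], [v_1], [v_2], [v_3], [v_4], [v_5], [v_6], [v_7], [v_8], [v_9]
  1-simplices (30): (30 of them)
  2-simplices (20): (20 of them)

giving chain groups C_0 ≅ Z^10, C_1 ≅ Z^30, C_2 ≅ Z^20.

Boundary ∂_1: C_1 → C_0 sends each edge [p,q] (with p < q) to q − p. For instance
  ∂[v_1,v_5] = [v_5] − [v_1].
This gives a 10×30 integer matrix of rank 9; reducing to Smith normal form yields diagonal entries (1,1,1,1,1,1,1,1,1).

The boundary map ∂_2: C_2 → C_1 maps a triangle to the signed sum of its edges. For instance
  ∂[v_5,v_8,v_9] = [v_8,v_9] − [v_5,v_9] + [v_5,v_8],
  ∂[v_3,v_5,v_6] = [v_5,v_6] − [v_3,v_6] + [v_3,v_5].
This gives a 30×20 integer matrix of rank 20; reducing to Smith normal form yields diagonal entries (1,1,1,1,1,1,1,1,1,1,1,1,1,1,1,1,1,1,1,2).

From H_k ≅ ker(∂_k) / im(∂_{k+1}) we obtain:

  H_2: rank ker ∂_2 − rank ∂_3 = (20 − 20) − 0 = 0, and there is no ∂_3, so H_2 = 0.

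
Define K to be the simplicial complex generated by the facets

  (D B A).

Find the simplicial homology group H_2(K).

Fix the vertex order A < B < D and write every simplex with vertices in increasing order. Then dim K = 2 and the simplices of K are:

  0-simplices (3): A, B, D
  1-simplices (3): AB, AD, BD
  2-simplices (1): ABD

Hence C_0 ≅ Z^3, C_1 ≅ Z^3, C_2 ≅ Z^1.

The boundary map ∂_1: C_1 → C_0 sends each edge [p,q] (with p < q) to q − p.
This gives a 3×3 integer matrix of rank 2; reducing to Smith normal form yields diagonal entries (1,1).

∂_2: C_2 → C_1 acts by ∂[p,q,r] = [q,r] − [p,r] + [p,q]. For instance
  ∂ABD = BD − AD + AB.
The 3×1 boundary matrix has rank 1 and Smith normal form diag(1).

Now H_k = ker ∂_k / im ∂_{k+1}, so:

  H_2: rank ker ∂_2 − rank ∂_3 = (1 − 1) − 0 = 0, and there is no ∂_3, so H_2 = 0.

(K is a triangulation of the 2-simplex.)

H_2 = 0.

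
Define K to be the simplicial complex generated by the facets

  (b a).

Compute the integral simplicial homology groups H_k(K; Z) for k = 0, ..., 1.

Order the vertices as a < b. Listing each simplex with vertices in this order, K has dimension 1 with simplices:

  0-simplices (2): a, b
  1-simplices (1): ab

so the chain groups are C_0 ≅ Z^2, C_1 ≅ Z^1.

The boundary map ∂_1: C_1 → C_0 sends each edge [p,q] (with p < q) to q − p.
This gives a 2×1 integer matrix of rank 1; reducing to Smith normal form yields diagonal entries (1).

From H_k ≅ ker(∂_k) / im(∂_{k+1}) we obtain:

  H_0: rank C_0 − rank ∂_1 = 2 − 1 = 1, and the invariant factors of ∂_1 are all 1, so H_0 ≅ Z.
  H_1: rank ker ∂_1 − rank ∂_2 = (1 − 1) − 0 = 0, and there is no ∂_2, so H_1 ≅ 0.

As a check, the Euler characteristic is 2 − 1 = 1, which agrees with 1 − 0 = 1.
(K is a triangulation of the 1-simplex.)

H_0 = Z,  H_1 = 0.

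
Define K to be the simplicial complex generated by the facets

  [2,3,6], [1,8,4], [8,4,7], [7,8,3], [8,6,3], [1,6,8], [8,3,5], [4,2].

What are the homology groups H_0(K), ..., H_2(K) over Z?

H_0 = Z,  H_1 = Z,  H_2 = 0.

Order the vertices as 1 < 2 < 3 < 4 < 5 < 6 < 7 < 8. Listing each simplex with vertices in this order, K has dimension 2 with simplices:

  0-simplices (8): [1], [2], [3], [4], [5], [6], [7], [8]
  1-simplices (15): [1,4], [1,6], [1,8], [2,3], [2,4], [2,6], [3,5], [3,6], [3,7], [3,8], [4,7], [4,8], [5,8], [6,8], [7,8]
  2-simplices (7): [1,4,8], [1,6,8], [2,3,6], [3,5,8], [3,6,8], [3,7,8], [4,7,8]

so the chain groups are C_0 ≅ Z^8, C_1 ≅ Z^15, C_2 ≅ Z^7.

Boundary ∂_1: C_1 → C_0 maps an edge to its endpoints' difference, ∂[p,q] = q − p. For instance
  ∂[3,6] = [6] − [3].
The 8×15 boundary matrix has rank 7 and Smith normal form diag(1,1,1,1,1,1,1).

Boundary ∂_2: C_2 → C_1 maps a triangle to the signed sum of its edges. For instance
  ∂[4,7,8] = [7,8] − [4,8] + [4,7],
  ∂[1,4,8] = [4,8] − [1,8] + [1,4].
This gives a 15×7 integer matrix of rank 7; reducing to Smith normal form yields diagonal entries (1,1,1,1,1,1,1).

Now H_k = ker ∂_k / im ∂_{k+1}, so:

  H_0: rank C_0 − rank ∂_1 = 8 − 7 = 1, and the invariant factors of ∂_1 are all 1, so H_0 ≅ Z.
  H_1: rank ker ∂_1 − rank ∂_2 = (15 − 7) − 7 = 1, and the invariant factors of ∂_2 are all 1, so H_1 ≅ Z.
  H_2: rank ker ∂_2 − rank ∂_3 = (7 − 7) − 0 = 0, and there is no ∂_3, so H_2 ≅ 0.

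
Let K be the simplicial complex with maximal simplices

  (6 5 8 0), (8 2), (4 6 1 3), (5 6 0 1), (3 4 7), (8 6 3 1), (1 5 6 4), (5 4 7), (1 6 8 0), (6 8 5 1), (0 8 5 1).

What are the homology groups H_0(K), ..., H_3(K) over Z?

H_0 ≅ Z,  H_1 = 0,  H_2 = 0,  H_3 ≅ Z.

Fix the vertex order 0 < 1 < 2 < 3 < 4 < 5 < 6 < 7 < 8 and write every simplex with vertices in increasing order. Then dim K = 3 and the simplices of K are:

  0-simplices (9): [0], [1], [2], [3], [4], [5], [6], [7], [8]
  1-simplices (21): [0,1], [0,5], [0,6], [0,8], [1,3], [1,4], [1,5], [1,6], [1,8], [2,8], [3,4], [3,6], [3,7], [3,8], [4,5], [4,6], [4,7], [5,6], [5,7], [5,8], [6,8]
  2-simplices (20): (20 of them)
  3-simplices (8): [0,1,5,6], [0,1,5,8], [0,1,6,8], [0,5,6,8], [1,3,4,6], [1,3,6,8], [1,4,5,6], [1,5,6,8]

giving chain groups C_0 ≅ Z^9, C_1 ≅ Z^21, C_2 ≅ Z^20, C_3 ≅ Z^8.

∂_1: C_1 → C_0 maps an edge to its endpoints' difference, ∂[p,q] = q − p. For instance
  ∂[5,7] = [7] − [5].
The 9×21 boundary matrix has rank 8 and Smith normal form diag(1,1,1,1,1,1,1,1).

∂_2: C_2 → C_1 acts by ∂[p,q,r] = [q,r] − [p,r] + [p,q]. For instance
  ∂[3,4,7] = [4,7] − [3,7] + [3,4],
  ∂[3,4,6] = [4,6] − [3,6] + [3,4].
The 21×20 boundary matrix has rank 13 and Smith normal form diag(1,1,1,1,1,1,1,1,1,1,1,1,1).

∂_3: C_3 → C_2 sends each 3-simplex σ to the alternating sum Σ_i (−1)^i (σ with its i-th vertex removed). For instance
  ∂[0,1,5,8] = [1,5,8] − [0,5,8] + [0,1,8] − [0,1,5],
  ∂[1,4,5,6] = [4,5,6] − [1,5,6] + [1,4,6] − [1,4,5].
This gives a 20×8 integer matrix of rank 7; reducing to Smith normal form yields diagonal entries (1,1,1,1,1,1,1).

Computing H_k = (kernel of ∂_k) / (image of ∂_{k+1}):

  H_0: rank C_0 − rank ∂_1 = 9 − 8 = 1, and the invariant factors of ∂_1 are all 1, so H_0 = Z.
  H_1: rank ker ∂_1 − rank ∂_2 = (21 − 8) − 13 = 0, and the invariant factors of ∂_2 are all 1, so H_1 = 0.
  H_2: rank ker ∂_2 − rank ∂_3 = (20 − 13) − 7 = 0, and the invariant factors of ∂_3 are all 1, so H_2 = 0.
  H_3: rank ker ∂_3 − rank ∂_4 = (8 − 7) − 0 = 1, and there is no ∂_4, so H_3 = Z.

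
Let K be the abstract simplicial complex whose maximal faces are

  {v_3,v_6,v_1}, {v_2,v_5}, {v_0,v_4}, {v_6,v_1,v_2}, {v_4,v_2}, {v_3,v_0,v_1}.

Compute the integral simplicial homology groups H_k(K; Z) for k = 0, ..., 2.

H_0 = Z,  H_1 = Z,  H_2 = 0.

Order the vertices as v_0 < v_1 < v_2 < v_3 < v_4 < v_5 < v_6. Listing each simplex with vertices in this order, K has dimension 2 with simplices:

  0-simplices (7): [v_0], [v_1], [v_2], [v_3], [v_4], [v_5], [v_6]
  1-simplices (10): [v_0,v_1], [v_0,v_3], [v_0,v_4], [v_1,v_2], [v_1,v_3], [v_1,v_6], [v_2,v_4], [v_2,v_5], [v_2,v_6], [v_3,v_6]
  2-simplices (3): [v_0,v_1,v_3], [v_1,v_2,v_6], [v_1,v_3,v_6]

Hence C_0 ≅ Z^7, C_1 ≅ Z^10, C_2 ≅ Z^3.

Boundary ∂_1: C_1 → C_0 sends each edge [p,q] (with p < q) to q − p. For instance
  ∂[v_0,v_3] = [v_3] − [v_0].
This gives a 7×10 integer matrix of rank 6; reducing to Smith normal form yields diagonal entries (1,1,1,1,1,1).

The boundary map ∂_2: C_2 → C_1 sends each 2-simplex [p,q,r] to [q,r] − [p,r] + [p,q]. For instance
  ∂[v_1,v_3,v_6] = [v_3,v_6] − [v_1,v_6] + [v_1,v_3],
  ∂[v_1,v_2,v_6] = [v_2,v_6] − [v_1,v_6] + [v_1,v_2].
The 10×3 boundary matrix has rank 3 and Smith normal form diag(1,1,1).

Now H_k = ker ∂_k / im ∂_{k+1}, so:

  H_0: rank C_0 − rank ∂_1 = 7 − 6 = 1, and the invariant factors of ∂_1 are all 1, so H_0 ≅ Z.
  H_1: rank ker ∂_1 − rank ∂_2 = (10 − 6) − 3 = 1, and the invariant factors of ∂_2 are all 1, so H_1 ≅ Z.
  H_2: rank ker ∂_2 − rank ∂_3 = (3 − 3) − 0 = 0, and there is no ∂_3, so H_2 ≅ 0.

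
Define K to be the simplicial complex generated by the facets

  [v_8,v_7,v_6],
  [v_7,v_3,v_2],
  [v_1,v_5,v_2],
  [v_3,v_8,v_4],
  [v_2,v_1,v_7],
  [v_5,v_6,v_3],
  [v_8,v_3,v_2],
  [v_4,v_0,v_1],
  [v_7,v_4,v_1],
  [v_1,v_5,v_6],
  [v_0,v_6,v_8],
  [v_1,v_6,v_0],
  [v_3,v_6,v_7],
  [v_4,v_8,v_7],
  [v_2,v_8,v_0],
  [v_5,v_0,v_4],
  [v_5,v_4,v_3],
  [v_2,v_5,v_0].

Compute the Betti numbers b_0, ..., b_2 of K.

b_0 = 1, b_1 = 1, b_2 = 0.

Take the total order v_0 < v_1 < v_2 < v_3 < v_4 < v_5 < v_6 < v_7 < v_8 on the vertex set. Then K (dimension 2) consists of the simplices:

  0-simplices (9): [v_0], [v_1], [v_2], [v_3], [v_4], [v_5], [v_6], [v_7], [v_8]
  1-simplices (27): (27 of them)
  2-simplices (18): (18 of them)

Hence C_0 ≅ Z^9, C_1 ≅ Z^27, C_2 ≅ Z^18.

Boundary ∂_1: C_1 → C_0 is given by ∂[p,q] = [q] − [p]. For instance
  ∂[v_5,v_6] = [v_6] − [v_5].
As a 9×27 matrix over Z this has rank 8, with invariant factors (1,1,1,1,1,1,1,1).

The boundary map ∂_2: C_2 → C_1 maps a triangle to the signed sum of its edges. For instance
  ∂[v_0,v_2,v_5] = [v_2,v_5] − [v_0,v_5] + [v_0,v_2],
  ∂[v_2,v_3,v_8] = [v_3,v_8] − [v_2,v_8] + [v_2,v_3].
As a 27×18 matrix over Z this has rank 18, with invariant factors (1,1,1,1,1,1,1,1,1,1,1,1,1,1,1,1,1,2).

Computing H_k = (kernel of ∂_k) / (image of ∂_{k+1}):

  H_0: rank C_0 − rank ∂_1 = 9 − 8 = 1, and the invariant factors of ∂_1 are all 1, so H_0 = Z.
  H_1: rank ker ∂_1 − rank ∂_2 = (27 − 8) − 18 = 1, and ∂_2 has invariant factor 2 > 1, so H_1 = Z ⊕ Z/2.
  H_2: rank ker ∂_2 − rank ∂_3 = (18 − 18) − 0 = 0, and there is no ∂_3, so H_2 = 0.

Hence the Betti numbers are b_0 = 1, b_1 = 1, b_2 = 0.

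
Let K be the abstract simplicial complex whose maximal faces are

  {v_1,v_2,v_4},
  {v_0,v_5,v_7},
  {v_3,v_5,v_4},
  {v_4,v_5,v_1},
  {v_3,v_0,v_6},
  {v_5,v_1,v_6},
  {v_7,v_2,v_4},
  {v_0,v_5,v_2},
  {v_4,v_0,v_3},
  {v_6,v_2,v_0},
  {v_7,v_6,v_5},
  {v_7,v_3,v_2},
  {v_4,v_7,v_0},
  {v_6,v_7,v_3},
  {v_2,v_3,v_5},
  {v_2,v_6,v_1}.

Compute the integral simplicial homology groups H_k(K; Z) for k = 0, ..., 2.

Fix the vertex order v_0 < v_1 < v_2 < v_3 < v_4 < v_5 < v_6 < v_7 and write every simplex with vertices in increasing order. Then dim K = 2 and the simplices of K are:

  0-simplices (8): [v_0], [v_1], [v_2], [v_3], [v_4], [v_5], [v_6], [v_7]
  1-simplices (24): (24 of them)
  2-simplices (16): (16 of them)

so the chain groups are C_0 ≅ Z^8, C_1 ≅ Z^24, C_2 ≅ Z^16.

Boundary ∂_1: C_1 → C_0 is given by ∂[p,q] = [q] − [p]. For instance
  ∂[v_0,v_3] = [v_3] − [v_0].
This gives a 8×24 integer matrix of rank 7; reducing to Smith normal form yields diagonal entries (1,1,1,1,1,1,1).

The boundary map ∂_2: C_2 → C_1 maps a triangle to the signed sum of its edges. For instance
  ∂[v_1,v_5,v_6] = [v_5,v_6] − [v_1,v_6] + [v_1,v_5],
  ∂[v_3,v_4,v_5] = [v_4,v_5] − [v_3,v_5] + [v_3,v_4].
As a 24×16 matrix over Z this has rank 15, with invariant factors (1,1,1,1,1,1,1,1,1,1,1,1,1,1,1).

Now H_k = ker ∂_k / im ∂_{k+1}, so:

  H_0: rank C_0 − rank ∂_1 = 8 − 7 = 1, and the invariant factors of ∂_1 are all 1, so H_0 = Z.
  H_1: rank ker ∂_1 − rank ∂_2 = (24 − 7) − 15 = 2, and the invariant factors of ∂_2 are all 1, so H_1 = Z^2.
  H_2: rank ker ∂_2 − rank ∂_3 = (16 − 15) − 0 = 1, and there is no ∂_3, so H_2 = Z.

As a check, the Euler characteristic is 8 − 24 + 16 = 0, which agrees with 1 − 2 + 1 = 0.

H_0 ≅ Z,  H_1 ≅ Z^2,  H_2 ≅ Z.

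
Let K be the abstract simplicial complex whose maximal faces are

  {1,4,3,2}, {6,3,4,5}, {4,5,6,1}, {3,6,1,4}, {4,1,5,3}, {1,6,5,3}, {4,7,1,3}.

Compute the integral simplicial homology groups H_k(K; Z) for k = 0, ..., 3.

H_0 = Z,  H_1 = 0,  H_2 = 0,  H_3 = Z.

Order the vertices as 1 < 2 < 3 < 4 < 5 < 6 < 7. Listing each simplex with vertices in this order, K has dimension 3 with simplices:

  0-simplices (7): [1], [2], [3], [4], [5], [6], [7]
  1-simplices (16): [1,2], [1,3], [1,4], [1,5], [1,6], [1,7], [2,3], [2,4], [3,4], [3,5], [3,6], [3,7], [4,5], [4,6], [4,7], [5,6]
  2-simplices (16): [1,2,3], [1,2,4], [1,3,4], [1,3,5], [1,3,6], [1,3,7], [1,4,5], [1,4,6], [1,4,7], [1,5,6], [2,3,4], [3,4,5], [3,4,6], [3,4,7], [3,5,6], [4,5,6]
  3-simplices (7): [1,2,3,4], [1,3,4,5], [1,3,4,6], [1,3,4,7], [1,3,5,6], [1,4,5,6], [3,4,5,6]

Hence C_0 ≅ Z^7, C_1 ≅ Z^16, C_2 ≅ Z^16, C_3 ≅ Z^7.

∂_1: C_1 → C_0 maps an edge to its endpoints' difference, ∂[p,q] = q − p.
As a 7×16 matrix over Z this has rank 6, with invariant factors (1,1,1,1,1,1).

Boundary ∂_2: C_2 → C_1 sends each 2-simplex [p,q,r] to [q,r] − [p,r] + [p,q]. For instance
  ∂[3,5,6] = [5,6] − [3,6] + [3,5],
  ∂[4,5,6] = [5,6] − [4,6] + [4,5].
As a 16×16 matrix over Z this has rank 10, with invariant factors (1,1,1,1,1,1,1,1,1,1).

The boundary map ∂_3: C_3 → C_2 sends each 3-simplex σ to the alternating sum Σ_i (−1)^i (σ with its i-th vertex removed). For instance
  ∂[1,3,4,7] = [3,4,7] − [1,4,7] + [1,3,7] − [1,3,4],
  ∂[3,4,5,6] = [4,5,6] − [3,5,6] + [3,4,6] − [3,4,5].
The 16×7 boundary matrix has rank 6 and Smith normal form diag(1,1,1,1,1,1).

Now H_k = ker ∂_k / im ∂_{k+1}, so:

  H_0: rank C_0 − rank ∂_1 = 7 − 6 = 1, and the invariant factors of ∂_1 are all 1, so H_0 = Z.
  H_1: rank ker ∂_1 − rank ∂_2 = (16 − 6) − 10 = 0, and the invariant factors of ∂_2 are all 1, so H_1 = 0.
  H_2: rank ker ∂_2 − rank ∂_3 = (16 − 10) − 6 = 0, and the invariant factors of ∂_3 are all 1, so H_2 = 0.
  H_3: rank ker ∂_3 − rank ∂_4 = (7 − 6) − 0 = 1, and there is no ∂_4, so H_3 = Z.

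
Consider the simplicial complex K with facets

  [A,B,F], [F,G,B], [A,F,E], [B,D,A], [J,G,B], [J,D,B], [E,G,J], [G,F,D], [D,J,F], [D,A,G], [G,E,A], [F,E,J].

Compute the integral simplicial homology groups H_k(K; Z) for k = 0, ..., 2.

Take the total order A < B < D < E < F < G < J on the vertex set. Then K (dimension 2) consists of the simplices:

  0-simplices (7): A, B, D, E, F, G, J
  1-simplices (18): AB, AD, AE, AF, AG, BD, BF, BG, BJ, DF, DG, DJ, EF, EG, EJ, FG, FJ, GJ
  2-simplices (12): ABD, ABF, ADG, AEF, AEG, BDJ, BFG, BGJ, DFG, DFJ, EFJ, EGJ

so the chain groups are C_0 ≅ Z^7, C_1 ≅ Z^18, C_2 ≅ Z^12.

The boundary map ∂_1: C_1 → C_0 sends each edge [p,q] (with p < q) to q − p.
As a 7×18 matrix over Z this has rank 6, with invariant factors (1,1,1,1,1,1).

∂_2: C_2 → C_1 acts by ∂[p,q,r] = [q,r] − [p,r] + [p,q]. For instance
  ∂AEF = EF − AF + AE,
  ∂AEG = EG − AG + AE.
The resulting 18×12 matrix has rank 12, and its Smith normal form has invariant factors (1,1,1,1,1,1,1,1,1,1,1,2).

Reading off H_k = ker ∂_k / im ∂_{k+1}:

  H_0: rank C_0 − rank ∂_1 = 7 − 6 = 1, and the invariant factors of ∂_1 are all 1, so H_0 ≅ Z.
  H_1: rank ker ∂_1 − rank ∂_2 = (18 − 6) − 12 = 0, and ∂_2 has invariant factor 2 > 1, so H_1 ≅ Z/2.
  H_2: rank ker ∂_2 − rank ∂_3 = (12 − 12) − 0 = 0, and there is no ∂_3, so H_2 ≅ 0.

(K is a triangulation of the real projective plane RP^2.)

H_0 = Z,  H_1 = Z/2,  H_2 = 0.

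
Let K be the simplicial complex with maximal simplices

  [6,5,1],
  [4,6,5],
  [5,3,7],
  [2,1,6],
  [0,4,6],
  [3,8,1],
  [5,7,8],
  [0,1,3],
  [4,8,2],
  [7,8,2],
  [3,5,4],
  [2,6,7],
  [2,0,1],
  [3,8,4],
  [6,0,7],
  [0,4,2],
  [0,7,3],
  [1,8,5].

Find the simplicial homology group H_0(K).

H_0 ≅ Z.

K has 9 vertices, 27 edges, 18 triangles.
rank ∂_0 = 0, rank ∂_1 = 8 ⇒ b_0 = 9 − 0 − 8 = 1; all invariant factors of ∂_1 are 1 so no torsion. So H_0 = Z.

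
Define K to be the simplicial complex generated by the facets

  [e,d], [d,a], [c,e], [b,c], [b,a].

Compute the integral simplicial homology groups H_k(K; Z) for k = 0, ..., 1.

H_0 = Z,  H_1 = Z.

Order the vertices as a < b < c < d < e. Listing each simplex with vertices in this order, K has dimension 1 with simplices:

  0-simplices (5): a, b, c, d, e
  1-simplices (5): ab, ad, bc, ce, de

giving chain groups C_0 ≅ Z^5, C_1 ≅ Z^5.

∂_1: C_1 → C_0 maps an edge to its endpoints' difference, ∂[p,q] = q − p. For instance
  ∂ce = e − c.
The 5×5 boundary matrix has rank 4 and Smith normal form diag(1,1,1,1).

Computing H_k = (kernel of ∂_k) / (image of ∂_{k+1}):

  H_0: rank C_0 − rank ∂_1 = 5 − 4 = 1, and the invariant factors of ∂_1 are all 1, so H_0 ≅ Z.
  H_1: rank ker ∂_1 − rank ∂_2 = (5 − 4) − 0 = 1, and there is no ∂_2, so H_1 ≅ Z.

As a check, the Euler characteristic is 5 − 5 = 0, which agrees with 1 − 1 = 0.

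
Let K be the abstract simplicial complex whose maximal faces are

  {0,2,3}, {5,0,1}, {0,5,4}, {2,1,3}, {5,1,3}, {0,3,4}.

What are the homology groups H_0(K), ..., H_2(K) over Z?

Order the vertices as 0 < 1 < 2 < 3 < 4 < 5. Listing each simplex with vertices in this order, K has dimension 2 with simplices:

  0-simplices (6): [0], [1], [2], [3], [4], [5]
  1-simplices (12): [0,1], [0,2], [0,3], [0,4], [0,5], [1,2], [1,3], [1,5], [2,3], [3,4], [3,5], [4,5]
  2-simplices (6): [0,1,5], [0,2,3], [0,3,4], [0,4,5], [1,2,3], [1,3,5]

Hence C_0 ≅ Z^6, C_1 ≅ Z^12, C_2 ≅ Z^6.

∂_1: C_1 → C_0 is given by ∂[p,q] = [q] − [p].
This gives a 6×12 integer matrix of rank 5; reducing to Smith normal form yields diagonal entries (1,1,1,1,1).

Boundary ∂_2: C_2 → C_1 sends each 2-simplex [p,q,r] to [q,r] − [p,r] + [p,q]. For instance
  ∂[0,1,5] = [1,5] − [0,5] + [0,1],
  ∂[0,3,4] = [3,4] − [0,4] + [0,3].
As a 12×6 matrix over Z this has rank 6, with invariant factors (1,1,1,1,1,1).

Now H_k = ker ∂_k / im ∂_{k+1}, so:

  H_0: rank C_0 − rank ∂_1 = 6 − 5 = 1, and the invariant factors of ∂_1 are all 1, so H_0 = Z.
  H_1: rank ker ∂_1 − rank ∂_2 = (12 − 5) − 6 = 1, and the invariant factors of ∂_2 are all 1, so H_1 = Z.
  H_2: rank ker ∂_2 − rank ∂_3 = (6 − 6) − 0 = 0, and there is no ∂_3, so H_2 = 0.

H_0 = Z,  H_1 = Z,  H_2 = 0.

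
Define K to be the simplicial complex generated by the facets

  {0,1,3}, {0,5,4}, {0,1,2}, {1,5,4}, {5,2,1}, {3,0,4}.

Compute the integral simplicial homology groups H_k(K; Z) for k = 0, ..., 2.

H_0 = Z,  H_1 = Z,  H_2 = 0.

Order the vertices as 0 < 1 < 2 < 3 < 4 < 5. Listing each simplex with vertices in this order, K has dimension 2 with simplices:

  0-simplices (6): [0], [1], [2], [3], [4], [5]
  1-simplices (12): [0,1], [0,2], [0,3], [0,4], [0,5], [1,2], [1,3], [1,4], [1,5], [2,5], [3,4], [4,5]
  2-simplices (6): [0,1,2], [0,1,3], [0,3,4], [0,4,5], [1,2,5], [1,4,5]

so the chain groups are C_0 ≅ Z^6, C_1 ≅ Z^12, C_2 ≅ Z^6.

Boundary ∂_1: C_1 → C_0 maps an edge to its endpoints' difference, ∂[p,q] = q − p.
This gives a 6×12 integer matrix of rank 5; reducing to Smith normal form yields diagonal entries (1,1,1,1,1).

The boundary map ∂_2: C_2 → C_1 maps a triangle to the signed sum of its edges. For instance
  ∂[1,4,5] = [4,5] − [1,5] + [1,4],
  ∂[0,1,2] = [1,2] − [0,2] + [0,1].
As a 12×6 matrix over Z this has rank 6, with invariant factors (1,1,1,1,1,1).

Now H_k = ker ∂_k / im ∂_{k+1}, so:

  H_0: rank C_0 − rank ∂_1 = 6 − 5 = 1, and the invariant factors of ∂_1 are all 1, so H_0 = Z.
  H_1: rank ker ∂_1 − rank ∂_2 = (12 − 5) − 6 = 1, and the invariant factors of ∂_2 are all 1, so H_1 = Z.
  H_2: rank ker ∂_2 − rank ∂_3 = (6 − 6) − 0 = 0, and there is no ∂_3, so H_2 = 0.

As a check, the Euler characteristic is 6 − 12 + 6 = 0, which agrees with 1 − 1 + 0 = 0.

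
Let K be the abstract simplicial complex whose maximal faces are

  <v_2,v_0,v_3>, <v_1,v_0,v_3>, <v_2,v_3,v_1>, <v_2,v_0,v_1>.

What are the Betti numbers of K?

b_0 = 1, b_1 = 0, b_2 = 1.

Order the vertices as v_0 < v_1 < v_2 < v_3. Listing each simplex with vertices in this order, K has dimension 2 with simplices:

  0-simplices (4): [v_0], [v_1], [v_2], [v_3]
  1-simplices (6): [v_0,v_1], [v_0,v_2], [v_0,v_3], [v_1,v_2], [v_1,v_3], [v_2,v_3]
  2-simplices (4): [v_0,v_1,v_2], [v_0,v_1,v_3], [v_0,v_2,v_3], [v_1,v_2,v_3]

giving chain groups C_0 ≅ Z^4, C_1 ≅ Z^6, C_2 ≅ Z^4.

The boundary map ∂_1: C_1 → C_0 is given by ∂[p,q] = [q] − [p]. For instance
  ∂[v_0,v_3] = [v_3] − [v_0].
The 4×6 boundary matrix has rank 3 and Smith normal form diag(1,1,1).

Boundary ∂_2: C_2 → C_1 sends each 2-simplex [p,q,r] to [q,r] − [p,r] + [p,q]. For instance
  ∂[v_0,v_1,v_2] = [v_1,v_2] − [v_0,v_2] + [v_0,v_1],
  ∂[v_0,v_1,v_3] = [v_1,v_3] − [v_0,v_3] + [v_0,v_1].
The 6×4 boundary matrix has rank 3 and Smith normal form diag(1,1,1).

From H_k ≅ ker(∂_k) / im(∂_{k+1}) we obtain:

  H_0: rank C_0 − rank ∂_1 = 4 − 3 = 1, and the invariant factors of ∂_1 are all 1, so H_0 ≅ Z.
  H_1: rank ker ∂_1 − rank ∂_2 = (6 − 3) − 3 = 0, and the invariant factors of ∂_2 are all 1, so H_1 ≅ 0.
  H_2: rank ker ∂_2 − rank ∂_3 = (4 − 3) − 0 = 1, and there is no ∂_3, so H_2 ≅ Z.

Hence the Betti numbers are b_0 = 1, b_1 = 0, b_2 = 1.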